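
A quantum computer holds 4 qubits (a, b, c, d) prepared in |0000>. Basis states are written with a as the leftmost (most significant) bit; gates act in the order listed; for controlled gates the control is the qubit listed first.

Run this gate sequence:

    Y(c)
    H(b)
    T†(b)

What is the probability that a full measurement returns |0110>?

The probability of measuring |0110> is 1/2.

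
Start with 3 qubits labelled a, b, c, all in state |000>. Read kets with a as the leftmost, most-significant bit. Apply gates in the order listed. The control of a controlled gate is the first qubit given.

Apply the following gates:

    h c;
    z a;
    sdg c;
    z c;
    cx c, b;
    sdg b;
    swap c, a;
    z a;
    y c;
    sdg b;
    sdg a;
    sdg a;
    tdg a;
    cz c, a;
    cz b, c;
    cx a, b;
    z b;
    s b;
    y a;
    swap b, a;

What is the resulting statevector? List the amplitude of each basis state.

The final amplitudes are -sqrt(2)*exp(I*pi/4)/2 on |001>, -sqrt(2)/2 on |011>, and 0 on every other basis state.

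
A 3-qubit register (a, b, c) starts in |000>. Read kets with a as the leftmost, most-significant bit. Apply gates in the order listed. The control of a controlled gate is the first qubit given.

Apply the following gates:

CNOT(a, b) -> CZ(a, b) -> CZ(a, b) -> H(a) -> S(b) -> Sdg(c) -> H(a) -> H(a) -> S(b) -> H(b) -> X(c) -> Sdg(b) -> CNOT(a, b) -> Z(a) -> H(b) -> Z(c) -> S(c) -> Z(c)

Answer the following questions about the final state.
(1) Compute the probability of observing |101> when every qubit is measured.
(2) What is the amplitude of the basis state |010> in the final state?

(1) A full measurement returns |101> with probability 1/4. Key observation: the block from step 7 through step 8 cancels to the identity and can be dropped.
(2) The amplitude on |010> is 0.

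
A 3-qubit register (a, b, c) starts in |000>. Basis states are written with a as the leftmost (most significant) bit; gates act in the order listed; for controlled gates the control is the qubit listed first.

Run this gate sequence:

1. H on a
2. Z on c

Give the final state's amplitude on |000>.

The amplitude on |000> is sqrt(2)/2.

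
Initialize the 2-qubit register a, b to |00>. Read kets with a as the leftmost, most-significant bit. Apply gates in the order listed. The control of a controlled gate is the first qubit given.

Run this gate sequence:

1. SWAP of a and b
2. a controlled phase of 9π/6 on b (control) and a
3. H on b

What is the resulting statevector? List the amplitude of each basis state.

After the circuit, the state carries amplitude sqrt(2)/2 on |00>, sqrt(2)/2 on |01>, 0 on |10>, 0 on |11>.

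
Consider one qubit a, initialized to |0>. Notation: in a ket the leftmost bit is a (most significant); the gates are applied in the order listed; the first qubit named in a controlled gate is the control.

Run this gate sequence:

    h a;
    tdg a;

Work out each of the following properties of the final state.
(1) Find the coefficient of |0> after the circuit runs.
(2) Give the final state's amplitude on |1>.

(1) |0> carries amplitude sqrt(2)/2 in the final state.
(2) |1> carries amplitude -sqrt(2)*exp(3*I*pi/4)/2 in the final state.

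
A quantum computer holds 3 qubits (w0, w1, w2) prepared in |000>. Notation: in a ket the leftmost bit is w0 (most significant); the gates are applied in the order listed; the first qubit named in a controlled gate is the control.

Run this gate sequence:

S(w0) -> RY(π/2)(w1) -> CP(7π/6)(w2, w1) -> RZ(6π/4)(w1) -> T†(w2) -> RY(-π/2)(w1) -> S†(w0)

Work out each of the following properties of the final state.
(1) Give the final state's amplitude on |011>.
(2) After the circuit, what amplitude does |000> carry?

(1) |011> carries amplitude 0 in the final state.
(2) The final state's coefficient on |000> equals -sqrt(2)/2.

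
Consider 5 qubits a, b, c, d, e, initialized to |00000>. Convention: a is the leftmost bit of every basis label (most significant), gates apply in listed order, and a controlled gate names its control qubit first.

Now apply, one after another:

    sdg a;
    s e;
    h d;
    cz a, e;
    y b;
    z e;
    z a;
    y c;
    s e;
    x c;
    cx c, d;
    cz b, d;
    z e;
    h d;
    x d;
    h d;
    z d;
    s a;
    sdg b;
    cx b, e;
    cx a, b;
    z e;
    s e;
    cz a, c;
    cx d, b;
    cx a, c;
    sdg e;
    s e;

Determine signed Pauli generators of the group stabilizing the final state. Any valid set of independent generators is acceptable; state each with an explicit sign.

The stabilizer group can be generated by -IXIXI, +ZIIII, -IZIZI, +IIZII, -IIIIZ, among other valid generating sets.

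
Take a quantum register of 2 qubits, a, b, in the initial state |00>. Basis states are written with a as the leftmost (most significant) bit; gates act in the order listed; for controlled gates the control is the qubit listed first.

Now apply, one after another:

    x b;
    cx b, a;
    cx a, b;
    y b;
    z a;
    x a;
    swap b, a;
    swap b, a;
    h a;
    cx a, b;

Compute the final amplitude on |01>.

|01> carries amplitude -sqrt(2)*I/2 in the final state. Key observation: steps 7-8 multiply out to the identity, so the circuit reduces to the remaining gates.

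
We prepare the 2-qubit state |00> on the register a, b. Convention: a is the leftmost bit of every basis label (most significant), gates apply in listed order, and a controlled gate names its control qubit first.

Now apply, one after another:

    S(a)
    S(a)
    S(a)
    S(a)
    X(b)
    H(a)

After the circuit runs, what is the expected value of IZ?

In the final state, IZ has expectation -1. Key observation: steps 1-4 multiply out to the identity, so the circuit reduces to the remaining gates.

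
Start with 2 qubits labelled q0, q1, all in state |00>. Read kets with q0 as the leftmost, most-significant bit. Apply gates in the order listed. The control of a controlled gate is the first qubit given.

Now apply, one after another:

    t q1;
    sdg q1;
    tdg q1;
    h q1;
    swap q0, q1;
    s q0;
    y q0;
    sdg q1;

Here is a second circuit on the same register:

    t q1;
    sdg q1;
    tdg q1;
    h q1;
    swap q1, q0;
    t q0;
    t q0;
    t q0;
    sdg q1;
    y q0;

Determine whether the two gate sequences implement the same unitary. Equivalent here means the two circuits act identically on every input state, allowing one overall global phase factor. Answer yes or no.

No: there is an input state on which the two circuits produce genuinely different outputs (not merely differing by a phase).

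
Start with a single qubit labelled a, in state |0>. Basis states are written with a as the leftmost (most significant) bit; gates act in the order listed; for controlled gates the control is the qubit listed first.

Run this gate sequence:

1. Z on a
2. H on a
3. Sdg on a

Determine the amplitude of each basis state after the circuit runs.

The final amplitudes are sqrt(2)/2 on |0>, -sqrt(2)*I/2 on |1>.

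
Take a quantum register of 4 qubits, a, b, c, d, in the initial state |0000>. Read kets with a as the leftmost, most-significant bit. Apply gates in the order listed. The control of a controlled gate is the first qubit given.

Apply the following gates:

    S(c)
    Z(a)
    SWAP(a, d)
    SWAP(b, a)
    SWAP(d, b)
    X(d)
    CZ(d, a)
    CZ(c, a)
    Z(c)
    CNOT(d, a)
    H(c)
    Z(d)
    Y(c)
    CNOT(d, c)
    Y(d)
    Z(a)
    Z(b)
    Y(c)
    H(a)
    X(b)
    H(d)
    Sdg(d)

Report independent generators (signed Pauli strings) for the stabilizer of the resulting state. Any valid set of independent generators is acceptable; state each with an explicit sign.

One valid set of independent stabilizer generators is -XIII, +IIXI, -IIIY, -IZII (any independent generating set of the same group is equally correct).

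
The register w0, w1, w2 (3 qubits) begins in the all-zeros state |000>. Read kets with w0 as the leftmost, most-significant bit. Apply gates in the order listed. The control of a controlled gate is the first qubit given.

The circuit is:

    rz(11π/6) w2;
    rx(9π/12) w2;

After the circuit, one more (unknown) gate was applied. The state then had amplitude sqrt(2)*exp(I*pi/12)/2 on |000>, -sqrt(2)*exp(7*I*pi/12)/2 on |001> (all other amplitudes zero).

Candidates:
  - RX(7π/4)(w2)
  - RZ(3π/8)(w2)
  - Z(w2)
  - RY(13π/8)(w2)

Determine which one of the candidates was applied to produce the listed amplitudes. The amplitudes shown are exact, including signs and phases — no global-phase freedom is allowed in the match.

The unique candidate consistent with the amplitudes is RX(7π/4)(w2).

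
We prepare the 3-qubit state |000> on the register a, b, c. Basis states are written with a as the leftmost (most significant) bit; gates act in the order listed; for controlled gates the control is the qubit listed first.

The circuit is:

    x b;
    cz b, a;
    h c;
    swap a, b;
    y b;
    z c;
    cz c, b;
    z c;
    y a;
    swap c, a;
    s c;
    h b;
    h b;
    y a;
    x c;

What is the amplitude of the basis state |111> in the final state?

The final state's coefficient on |111> equals sqrt(2)*I/2. Key observation: steps 12-13 multiply out to the identity, so the circuit reduces to the remaining gates.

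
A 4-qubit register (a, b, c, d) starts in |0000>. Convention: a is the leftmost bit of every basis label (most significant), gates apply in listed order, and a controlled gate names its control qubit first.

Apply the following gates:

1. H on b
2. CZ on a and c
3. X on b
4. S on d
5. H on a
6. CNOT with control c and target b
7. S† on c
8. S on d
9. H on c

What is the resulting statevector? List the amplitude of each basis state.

After the circuit, the state carries amplitude sqrt(2)/4 on |0000>, 0 on |0001>, sqrt(2)/4 on |0010>, 0 on |0011>, sqrt(2)/4 on |0100>, 0 on |0101>, sqrt(2)/4 on |0110>, 0 on |0111>, sqrt(2)/4 on |1000>, 0 on |1001>, sqrt(2)/4 on |1010>, 0 on |1011>, sqrt(2)/4 on |1100>, 0 on |1101>, sqrt(2)/4 on |1110>, 0 on |1111>.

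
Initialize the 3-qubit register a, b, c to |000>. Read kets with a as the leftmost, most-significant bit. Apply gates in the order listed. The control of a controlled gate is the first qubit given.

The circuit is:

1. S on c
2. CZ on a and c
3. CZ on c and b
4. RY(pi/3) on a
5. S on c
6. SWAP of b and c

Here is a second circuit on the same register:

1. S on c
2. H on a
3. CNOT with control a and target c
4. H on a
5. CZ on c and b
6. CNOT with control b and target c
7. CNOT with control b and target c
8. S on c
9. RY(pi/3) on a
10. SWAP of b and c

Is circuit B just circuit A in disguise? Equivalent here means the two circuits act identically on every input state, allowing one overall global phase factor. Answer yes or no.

No, they are not equivalent — no single phase factor reconciles the two unitaries.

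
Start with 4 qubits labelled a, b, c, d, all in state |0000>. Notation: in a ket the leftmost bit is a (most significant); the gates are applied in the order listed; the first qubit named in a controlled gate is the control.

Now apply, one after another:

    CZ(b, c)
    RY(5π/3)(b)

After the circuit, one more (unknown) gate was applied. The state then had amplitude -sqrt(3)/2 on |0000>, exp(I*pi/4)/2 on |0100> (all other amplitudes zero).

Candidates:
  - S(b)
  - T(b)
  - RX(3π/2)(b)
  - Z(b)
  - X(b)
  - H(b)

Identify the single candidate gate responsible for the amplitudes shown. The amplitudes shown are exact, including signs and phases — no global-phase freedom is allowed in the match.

It was T(b) that produced the state shown.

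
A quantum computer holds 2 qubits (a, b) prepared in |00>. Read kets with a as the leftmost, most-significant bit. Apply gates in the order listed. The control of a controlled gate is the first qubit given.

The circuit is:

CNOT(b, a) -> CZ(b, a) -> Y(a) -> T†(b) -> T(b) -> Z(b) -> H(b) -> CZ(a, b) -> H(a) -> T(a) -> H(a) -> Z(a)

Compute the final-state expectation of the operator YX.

In the final state, YX has expectation sqrt(2)/2.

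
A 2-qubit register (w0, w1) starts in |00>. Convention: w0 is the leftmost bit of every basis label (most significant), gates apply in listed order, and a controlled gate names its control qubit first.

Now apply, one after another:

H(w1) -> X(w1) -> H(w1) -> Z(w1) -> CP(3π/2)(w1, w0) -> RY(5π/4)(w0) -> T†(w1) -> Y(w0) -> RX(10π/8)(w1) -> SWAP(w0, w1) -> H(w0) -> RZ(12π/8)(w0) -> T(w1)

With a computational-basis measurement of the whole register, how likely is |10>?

A full measurement returns |10> with probability sqrt(2)/8 + 1/4. Key observation: the block from step 1 through step 4 cancels to the identity and can be dropped.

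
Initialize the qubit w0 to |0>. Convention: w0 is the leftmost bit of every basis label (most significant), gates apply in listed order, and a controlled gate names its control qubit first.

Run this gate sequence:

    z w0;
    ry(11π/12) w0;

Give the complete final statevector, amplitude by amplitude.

The final amplitudes are -sqrt(6 - 3*sqrt(2))/4 + sqrt(sqrt(2) + 2)/4 on |0>, sqrt(2 - sqrt(2))/4 + sqrt(3*sqrt(2) + 6)/4 on |1>.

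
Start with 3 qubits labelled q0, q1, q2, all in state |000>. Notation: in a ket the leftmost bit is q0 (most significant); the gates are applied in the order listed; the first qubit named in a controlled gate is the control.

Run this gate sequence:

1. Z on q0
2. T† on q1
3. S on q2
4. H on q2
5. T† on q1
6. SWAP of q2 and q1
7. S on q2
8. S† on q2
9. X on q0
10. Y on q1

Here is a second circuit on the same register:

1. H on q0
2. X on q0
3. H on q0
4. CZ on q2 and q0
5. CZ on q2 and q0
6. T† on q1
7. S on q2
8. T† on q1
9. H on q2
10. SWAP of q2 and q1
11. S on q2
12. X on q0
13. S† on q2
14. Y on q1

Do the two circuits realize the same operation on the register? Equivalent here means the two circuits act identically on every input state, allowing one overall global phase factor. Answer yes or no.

Yes — the two circuits implement the same unitary up to a global phase.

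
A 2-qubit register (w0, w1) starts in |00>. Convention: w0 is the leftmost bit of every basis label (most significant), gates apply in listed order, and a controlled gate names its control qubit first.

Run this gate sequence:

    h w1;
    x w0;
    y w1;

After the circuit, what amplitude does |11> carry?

|11> carries amplitude sqrt(2)*I/2 in the final state.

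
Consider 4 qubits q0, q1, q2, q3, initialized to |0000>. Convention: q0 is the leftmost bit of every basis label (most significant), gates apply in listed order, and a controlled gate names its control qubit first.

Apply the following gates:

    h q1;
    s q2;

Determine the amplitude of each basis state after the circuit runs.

After the circuit, the state carries amplitude sqrt(2)/2 on |0000>, sqrt(2)/2 on |0100>, and 0 on every other basis state.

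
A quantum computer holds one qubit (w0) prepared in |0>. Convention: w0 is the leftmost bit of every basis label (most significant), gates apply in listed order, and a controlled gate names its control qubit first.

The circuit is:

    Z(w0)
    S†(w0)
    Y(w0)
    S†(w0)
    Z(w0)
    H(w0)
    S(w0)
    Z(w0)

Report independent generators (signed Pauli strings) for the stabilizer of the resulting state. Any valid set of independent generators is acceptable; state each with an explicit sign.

One valid set of independent stabilizer generators is +Y (any independent generating set of the same group is equally correct).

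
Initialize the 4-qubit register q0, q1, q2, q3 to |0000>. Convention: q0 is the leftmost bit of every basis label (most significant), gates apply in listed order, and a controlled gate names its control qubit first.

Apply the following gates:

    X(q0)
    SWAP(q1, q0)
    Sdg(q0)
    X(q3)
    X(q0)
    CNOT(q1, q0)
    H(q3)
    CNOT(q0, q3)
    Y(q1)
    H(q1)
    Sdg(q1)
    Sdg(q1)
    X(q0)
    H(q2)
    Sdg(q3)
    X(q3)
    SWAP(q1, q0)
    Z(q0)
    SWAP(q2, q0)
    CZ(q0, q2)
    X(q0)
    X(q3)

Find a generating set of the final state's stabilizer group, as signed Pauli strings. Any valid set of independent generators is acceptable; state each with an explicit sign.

The final state is stabilized by the group generated by +XIZI, -ZIXI, +IIIY, -IZII; other independent generating sets are equally valid.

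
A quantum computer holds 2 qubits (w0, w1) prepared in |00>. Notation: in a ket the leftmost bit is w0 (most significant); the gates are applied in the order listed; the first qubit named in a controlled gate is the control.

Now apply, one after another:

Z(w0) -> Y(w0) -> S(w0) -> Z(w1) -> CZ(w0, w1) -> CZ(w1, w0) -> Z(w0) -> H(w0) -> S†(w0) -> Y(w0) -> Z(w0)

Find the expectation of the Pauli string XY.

The observable XY averages to 0.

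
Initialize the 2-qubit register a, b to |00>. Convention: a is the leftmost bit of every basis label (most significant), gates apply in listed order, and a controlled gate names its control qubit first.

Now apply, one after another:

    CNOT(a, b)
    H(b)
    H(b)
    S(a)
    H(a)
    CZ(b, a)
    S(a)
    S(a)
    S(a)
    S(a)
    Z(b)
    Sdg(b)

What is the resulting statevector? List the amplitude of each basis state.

After the circuit, the state carries amplitude sqrt(2)/2 on |00>, 0 on |01>, sqrt(2)/2 on |10>, 0 on |11>. Key observation: the block from step 7 through step 10 cancels to the identity and can be dropped.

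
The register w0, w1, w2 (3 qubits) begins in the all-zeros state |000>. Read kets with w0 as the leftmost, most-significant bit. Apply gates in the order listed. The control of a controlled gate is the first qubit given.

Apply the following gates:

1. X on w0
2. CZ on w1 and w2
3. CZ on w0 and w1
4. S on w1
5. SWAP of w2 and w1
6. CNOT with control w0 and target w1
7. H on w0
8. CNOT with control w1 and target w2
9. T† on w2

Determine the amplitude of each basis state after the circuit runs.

The resulting statevector has amplitude -sqrt(2)*exp(3*I*pi/4)/2 on |011>, sqrt(2)*exp(3*I*pi/4)/2 on |111>, and 0 on every other basis state.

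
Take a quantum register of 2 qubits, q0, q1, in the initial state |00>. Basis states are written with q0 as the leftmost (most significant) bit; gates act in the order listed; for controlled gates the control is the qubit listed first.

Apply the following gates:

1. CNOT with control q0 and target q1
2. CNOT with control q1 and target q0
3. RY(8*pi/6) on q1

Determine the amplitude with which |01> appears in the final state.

The final state's coefficient on |01> equals sqrt(3)/2.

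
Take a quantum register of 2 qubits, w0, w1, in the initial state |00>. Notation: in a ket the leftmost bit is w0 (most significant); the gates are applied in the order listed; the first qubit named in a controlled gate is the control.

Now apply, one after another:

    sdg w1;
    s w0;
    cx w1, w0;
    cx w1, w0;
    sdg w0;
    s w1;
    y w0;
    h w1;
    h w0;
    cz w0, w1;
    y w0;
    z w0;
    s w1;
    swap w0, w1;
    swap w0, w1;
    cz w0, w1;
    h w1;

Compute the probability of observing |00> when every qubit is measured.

Outcome |00> occurs with probability 1/4.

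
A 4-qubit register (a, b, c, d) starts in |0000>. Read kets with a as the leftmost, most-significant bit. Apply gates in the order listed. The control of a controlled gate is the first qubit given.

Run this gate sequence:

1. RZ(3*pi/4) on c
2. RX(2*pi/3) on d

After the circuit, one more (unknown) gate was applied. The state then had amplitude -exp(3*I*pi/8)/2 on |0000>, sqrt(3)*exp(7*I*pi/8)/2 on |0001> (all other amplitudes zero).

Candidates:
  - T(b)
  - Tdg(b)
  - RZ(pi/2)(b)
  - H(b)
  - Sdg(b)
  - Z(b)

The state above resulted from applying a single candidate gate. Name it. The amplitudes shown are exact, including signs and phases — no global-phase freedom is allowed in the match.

The applied gate was RZ(pi/2)(b).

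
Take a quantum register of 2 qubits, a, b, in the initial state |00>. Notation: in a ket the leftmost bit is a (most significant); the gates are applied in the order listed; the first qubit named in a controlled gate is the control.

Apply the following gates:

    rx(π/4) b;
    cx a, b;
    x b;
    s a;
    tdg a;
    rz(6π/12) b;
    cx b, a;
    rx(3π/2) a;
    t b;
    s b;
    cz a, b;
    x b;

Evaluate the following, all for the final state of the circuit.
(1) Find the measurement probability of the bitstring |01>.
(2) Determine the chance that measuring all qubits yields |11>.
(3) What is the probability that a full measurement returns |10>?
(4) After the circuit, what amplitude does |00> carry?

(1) Outcome |01> occurs with probability 1/4 - sqrt(2)/8.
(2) Outcome |11> occurs with probability 1/4 - sqrt(2)/8.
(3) A full measurement returns |10> with probability sqrt(2)/8 + 1/4.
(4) The amplitude on |00> is I*sqrt(2*sqrt(2) + 4)/4.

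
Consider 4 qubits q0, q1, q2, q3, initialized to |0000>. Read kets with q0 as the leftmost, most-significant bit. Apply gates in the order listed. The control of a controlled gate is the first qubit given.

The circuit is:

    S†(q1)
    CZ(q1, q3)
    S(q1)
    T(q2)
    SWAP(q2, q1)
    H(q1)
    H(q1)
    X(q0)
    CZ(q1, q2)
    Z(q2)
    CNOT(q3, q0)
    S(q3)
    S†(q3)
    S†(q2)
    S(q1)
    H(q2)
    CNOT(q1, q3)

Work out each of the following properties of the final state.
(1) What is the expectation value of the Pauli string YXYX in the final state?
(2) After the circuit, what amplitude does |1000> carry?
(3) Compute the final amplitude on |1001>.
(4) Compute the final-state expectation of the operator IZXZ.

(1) The expectation value of YXYX is 0.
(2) The amplitude on |1000> is sqrt(2)/2.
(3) The final state's coefficient on |1001> equals 0.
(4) In the final state, IZXZ has expectation 1.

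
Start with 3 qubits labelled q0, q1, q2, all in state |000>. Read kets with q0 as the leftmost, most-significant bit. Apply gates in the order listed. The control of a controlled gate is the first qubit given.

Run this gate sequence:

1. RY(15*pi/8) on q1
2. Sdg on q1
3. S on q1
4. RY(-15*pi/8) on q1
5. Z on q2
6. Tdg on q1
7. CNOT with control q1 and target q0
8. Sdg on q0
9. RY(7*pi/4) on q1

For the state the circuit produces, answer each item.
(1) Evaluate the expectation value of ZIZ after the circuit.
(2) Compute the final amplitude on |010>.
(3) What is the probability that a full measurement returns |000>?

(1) The expectation value of ZIZ is 1. Key observation: steps 1-4 multiply out to the identity, so the circuit reduces to the remaining gates.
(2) The final state's coefficient on |010> equals sqrt(2 - sqrt(2))/2.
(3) The probability of measuring |000> is sqrt(2)/4 + 1/2.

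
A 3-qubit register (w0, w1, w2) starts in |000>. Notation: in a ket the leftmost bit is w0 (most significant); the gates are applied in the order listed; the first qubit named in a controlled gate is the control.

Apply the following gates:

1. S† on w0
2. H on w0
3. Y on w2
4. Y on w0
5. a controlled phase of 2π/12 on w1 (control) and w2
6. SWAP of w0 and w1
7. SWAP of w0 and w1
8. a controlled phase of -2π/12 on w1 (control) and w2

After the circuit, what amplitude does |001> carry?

|001> carries amplitude sqrt(2)/2 in the final state. Key observation: steps 5-8 multiply out to the identity, so the circuit reduces to the remaining gates.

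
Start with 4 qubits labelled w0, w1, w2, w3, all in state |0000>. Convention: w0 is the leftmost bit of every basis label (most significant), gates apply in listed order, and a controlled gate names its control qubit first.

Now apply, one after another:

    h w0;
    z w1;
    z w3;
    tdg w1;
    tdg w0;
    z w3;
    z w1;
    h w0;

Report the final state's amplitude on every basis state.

After the circuit, the state carries amplitude 1/2 - exp(3*I*pi/4)/2 on |0000>, 1/2 + exp(3*I*pi/4)/2 on |1000>, and 0 on every other basis state.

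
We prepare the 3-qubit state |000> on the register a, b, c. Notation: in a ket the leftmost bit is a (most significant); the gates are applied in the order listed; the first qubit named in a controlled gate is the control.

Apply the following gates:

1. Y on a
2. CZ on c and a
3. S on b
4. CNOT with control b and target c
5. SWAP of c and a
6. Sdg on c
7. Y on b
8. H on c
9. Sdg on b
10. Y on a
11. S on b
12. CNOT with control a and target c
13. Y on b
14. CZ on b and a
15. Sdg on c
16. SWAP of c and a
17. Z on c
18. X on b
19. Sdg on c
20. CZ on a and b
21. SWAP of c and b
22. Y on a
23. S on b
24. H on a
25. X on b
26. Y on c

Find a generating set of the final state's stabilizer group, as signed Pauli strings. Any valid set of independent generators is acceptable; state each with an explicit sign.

The stabilizer group can be generated by +YII, +IZI, +IIZ, among other valid generating sets.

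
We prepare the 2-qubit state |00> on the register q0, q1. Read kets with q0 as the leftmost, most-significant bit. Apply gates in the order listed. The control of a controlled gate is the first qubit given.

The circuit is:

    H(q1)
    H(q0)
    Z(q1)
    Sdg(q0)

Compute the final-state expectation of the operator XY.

The expectation value of XY is 0.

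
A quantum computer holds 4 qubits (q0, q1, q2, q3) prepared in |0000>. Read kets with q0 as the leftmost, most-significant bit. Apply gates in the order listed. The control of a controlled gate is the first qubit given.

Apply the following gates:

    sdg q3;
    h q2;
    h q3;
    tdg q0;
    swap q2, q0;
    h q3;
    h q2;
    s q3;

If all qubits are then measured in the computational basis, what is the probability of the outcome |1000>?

Outcome |1000> occurs with probability 1/4.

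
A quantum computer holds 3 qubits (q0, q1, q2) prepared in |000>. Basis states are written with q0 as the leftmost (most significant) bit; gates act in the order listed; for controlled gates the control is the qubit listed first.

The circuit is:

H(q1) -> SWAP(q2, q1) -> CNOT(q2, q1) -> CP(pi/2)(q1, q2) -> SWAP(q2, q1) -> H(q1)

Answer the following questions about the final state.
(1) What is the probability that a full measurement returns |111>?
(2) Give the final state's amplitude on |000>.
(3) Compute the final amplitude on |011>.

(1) A full measurement returns |111> with probability 0.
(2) The final state's coefficient on |000> equals 1/2.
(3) The amplitude on |011> is -I/2.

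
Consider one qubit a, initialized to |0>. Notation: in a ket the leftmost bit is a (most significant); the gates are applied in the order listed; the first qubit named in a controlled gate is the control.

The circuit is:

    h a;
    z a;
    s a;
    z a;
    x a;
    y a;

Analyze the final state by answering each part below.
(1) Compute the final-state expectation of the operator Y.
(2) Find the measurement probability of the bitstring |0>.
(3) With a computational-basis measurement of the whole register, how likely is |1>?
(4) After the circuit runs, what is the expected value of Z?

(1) In the final state, Y has expectation -1.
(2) A full measurement returns |0> with probability 1/2.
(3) A full measurement returns |1> with probability 1/2.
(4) The observable Z averages to 0.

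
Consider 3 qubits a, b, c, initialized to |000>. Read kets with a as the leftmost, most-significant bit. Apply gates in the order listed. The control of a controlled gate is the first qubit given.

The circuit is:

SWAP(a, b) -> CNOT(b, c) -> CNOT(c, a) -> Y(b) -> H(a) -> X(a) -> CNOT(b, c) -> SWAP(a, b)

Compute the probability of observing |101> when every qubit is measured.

Outcome |101> occurs with probability 1/2.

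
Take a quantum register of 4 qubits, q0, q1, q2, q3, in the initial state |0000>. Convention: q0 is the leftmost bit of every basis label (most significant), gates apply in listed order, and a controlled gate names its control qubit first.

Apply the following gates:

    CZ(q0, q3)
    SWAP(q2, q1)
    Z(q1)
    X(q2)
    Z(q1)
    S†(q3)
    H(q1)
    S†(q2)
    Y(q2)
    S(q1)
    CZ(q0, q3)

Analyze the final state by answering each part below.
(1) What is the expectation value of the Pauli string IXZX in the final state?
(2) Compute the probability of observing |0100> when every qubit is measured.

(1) In the final state, IXZX has expectation 0.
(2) A full measurement returns |0100> with probability 1/2.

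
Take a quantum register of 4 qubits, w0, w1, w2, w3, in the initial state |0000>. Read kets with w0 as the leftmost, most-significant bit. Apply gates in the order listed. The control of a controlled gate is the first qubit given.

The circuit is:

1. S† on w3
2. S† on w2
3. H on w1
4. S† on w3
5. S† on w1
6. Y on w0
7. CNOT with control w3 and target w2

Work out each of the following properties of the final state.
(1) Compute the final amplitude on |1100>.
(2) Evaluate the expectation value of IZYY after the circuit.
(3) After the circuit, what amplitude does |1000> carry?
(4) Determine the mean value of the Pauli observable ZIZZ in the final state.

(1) The amplitude on |1100> is sqrt(2)/2.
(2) The expectation value of IZYY is 0.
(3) |1000> carries amplitude sqrt(2)*I/2 in the final state.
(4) The observable ZIZZ averages to -1.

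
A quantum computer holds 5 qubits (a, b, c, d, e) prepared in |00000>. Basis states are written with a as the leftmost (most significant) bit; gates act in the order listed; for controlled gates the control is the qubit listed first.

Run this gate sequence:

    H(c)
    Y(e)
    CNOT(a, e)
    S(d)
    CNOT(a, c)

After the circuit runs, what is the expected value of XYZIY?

In the final state, XYZIY has expectation 0.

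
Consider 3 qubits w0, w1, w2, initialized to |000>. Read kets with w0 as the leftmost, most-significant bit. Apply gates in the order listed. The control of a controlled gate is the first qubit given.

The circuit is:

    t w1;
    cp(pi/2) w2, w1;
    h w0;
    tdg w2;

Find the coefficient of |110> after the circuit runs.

The final state's coefficient on |110> equals 0.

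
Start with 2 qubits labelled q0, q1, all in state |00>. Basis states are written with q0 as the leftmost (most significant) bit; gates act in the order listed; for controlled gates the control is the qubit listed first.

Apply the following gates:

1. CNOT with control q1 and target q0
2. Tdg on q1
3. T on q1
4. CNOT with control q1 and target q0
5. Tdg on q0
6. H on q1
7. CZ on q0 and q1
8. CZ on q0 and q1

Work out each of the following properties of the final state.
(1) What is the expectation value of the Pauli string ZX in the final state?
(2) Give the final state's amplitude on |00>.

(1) The observable ZX averages to 1. Key observation: the block from step 1 through step 4 cancels to the identity and can be dropped.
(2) The amplitude on |00> is sqrt(2)/2.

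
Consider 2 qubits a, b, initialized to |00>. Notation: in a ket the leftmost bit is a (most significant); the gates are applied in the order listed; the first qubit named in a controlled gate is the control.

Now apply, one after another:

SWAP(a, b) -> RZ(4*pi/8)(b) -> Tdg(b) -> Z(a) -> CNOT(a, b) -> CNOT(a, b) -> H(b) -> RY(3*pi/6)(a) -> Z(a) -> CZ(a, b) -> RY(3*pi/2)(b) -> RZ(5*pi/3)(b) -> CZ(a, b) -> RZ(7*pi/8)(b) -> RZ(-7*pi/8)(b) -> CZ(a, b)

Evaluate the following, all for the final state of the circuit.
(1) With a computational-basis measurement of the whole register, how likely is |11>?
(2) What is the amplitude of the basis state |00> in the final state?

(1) The probability of measuring |11> is 1/2.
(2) The final state's coefficient on |00> equals -sqrt(2)*exp(11*I*pi/12)/2.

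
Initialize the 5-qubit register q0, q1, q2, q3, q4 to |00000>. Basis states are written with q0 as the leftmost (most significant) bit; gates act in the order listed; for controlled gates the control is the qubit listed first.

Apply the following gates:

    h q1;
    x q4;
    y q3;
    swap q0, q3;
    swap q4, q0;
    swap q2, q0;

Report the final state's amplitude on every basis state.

The final amplitudes are sqrt(2)*I/2 on |00101>, sqrt(2)*I/2 on |01101>, and 0 on every other basis state.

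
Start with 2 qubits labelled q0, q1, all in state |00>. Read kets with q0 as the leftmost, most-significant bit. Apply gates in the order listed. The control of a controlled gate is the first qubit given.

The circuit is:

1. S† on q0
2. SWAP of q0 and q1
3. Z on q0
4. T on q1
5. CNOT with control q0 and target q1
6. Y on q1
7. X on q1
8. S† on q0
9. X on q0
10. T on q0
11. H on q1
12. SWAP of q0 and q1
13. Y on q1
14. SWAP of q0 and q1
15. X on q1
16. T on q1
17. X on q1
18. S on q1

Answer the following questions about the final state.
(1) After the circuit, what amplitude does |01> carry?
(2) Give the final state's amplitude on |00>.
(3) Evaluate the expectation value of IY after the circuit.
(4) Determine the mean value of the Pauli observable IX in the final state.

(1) |01> carries amplitude sqrt(2)*exp(3*I*pi/4)/2 in the final state.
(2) |00> carries amplitude sqrt(2)*I/2 in the final state.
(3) In the final state, IY has expectation sqrt(2)/2.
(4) In the final state, IX has expectation sqrt(2)/2.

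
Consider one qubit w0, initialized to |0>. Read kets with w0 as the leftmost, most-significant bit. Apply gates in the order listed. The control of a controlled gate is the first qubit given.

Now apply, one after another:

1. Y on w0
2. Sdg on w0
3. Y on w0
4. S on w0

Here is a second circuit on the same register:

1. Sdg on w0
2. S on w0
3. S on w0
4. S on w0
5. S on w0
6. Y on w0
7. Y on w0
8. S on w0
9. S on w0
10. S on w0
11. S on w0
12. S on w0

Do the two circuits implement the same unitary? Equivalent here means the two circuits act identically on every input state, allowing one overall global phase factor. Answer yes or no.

No: there is an input state on which the two circuits produce genuinely different outputs (not merely differing by a phase).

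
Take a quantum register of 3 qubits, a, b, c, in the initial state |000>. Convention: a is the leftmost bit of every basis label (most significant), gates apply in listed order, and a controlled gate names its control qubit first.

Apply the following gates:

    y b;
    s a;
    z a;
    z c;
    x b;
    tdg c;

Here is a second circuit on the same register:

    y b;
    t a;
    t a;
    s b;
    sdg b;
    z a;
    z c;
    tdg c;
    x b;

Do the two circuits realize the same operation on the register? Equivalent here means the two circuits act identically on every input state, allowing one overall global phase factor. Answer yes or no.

Yes: on every input state the two circuits agree up to one overall phase factor.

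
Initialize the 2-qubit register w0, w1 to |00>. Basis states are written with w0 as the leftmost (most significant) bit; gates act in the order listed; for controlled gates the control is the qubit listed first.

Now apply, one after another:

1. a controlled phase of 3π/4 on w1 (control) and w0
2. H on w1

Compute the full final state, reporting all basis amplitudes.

After the circuit, the state carries amplitude sqrt(2)/2 on |00>, sqrt(2)/2 on |01>, 0 on |10>, 0 on |11>.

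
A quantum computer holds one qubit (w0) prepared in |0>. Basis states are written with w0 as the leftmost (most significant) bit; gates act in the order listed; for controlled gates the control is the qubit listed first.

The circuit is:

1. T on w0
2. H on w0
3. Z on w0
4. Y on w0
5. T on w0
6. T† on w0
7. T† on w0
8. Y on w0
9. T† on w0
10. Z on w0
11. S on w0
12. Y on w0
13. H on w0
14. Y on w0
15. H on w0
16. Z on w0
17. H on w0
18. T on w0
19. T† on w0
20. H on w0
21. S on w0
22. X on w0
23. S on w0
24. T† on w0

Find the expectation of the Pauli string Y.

The observable Y averages to sqrt(2)/2.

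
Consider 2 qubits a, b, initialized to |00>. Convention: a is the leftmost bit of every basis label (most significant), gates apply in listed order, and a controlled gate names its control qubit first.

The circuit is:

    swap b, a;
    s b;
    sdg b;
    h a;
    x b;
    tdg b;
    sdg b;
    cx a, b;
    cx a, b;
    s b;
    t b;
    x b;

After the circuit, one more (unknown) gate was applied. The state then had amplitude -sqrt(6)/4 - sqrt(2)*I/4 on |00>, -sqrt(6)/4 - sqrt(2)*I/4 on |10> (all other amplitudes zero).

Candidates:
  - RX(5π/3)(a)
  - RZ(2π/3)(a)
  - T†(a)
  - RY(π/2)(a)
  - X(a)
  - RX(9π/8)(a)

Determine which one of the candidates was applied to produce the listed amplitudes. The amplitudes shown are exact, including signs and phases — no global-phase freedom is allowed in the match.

The applied gate was RX(5π/3)(a). Key observation: steps 5-12 multiply out to the identity, so the circuit reduces to the remaining gates.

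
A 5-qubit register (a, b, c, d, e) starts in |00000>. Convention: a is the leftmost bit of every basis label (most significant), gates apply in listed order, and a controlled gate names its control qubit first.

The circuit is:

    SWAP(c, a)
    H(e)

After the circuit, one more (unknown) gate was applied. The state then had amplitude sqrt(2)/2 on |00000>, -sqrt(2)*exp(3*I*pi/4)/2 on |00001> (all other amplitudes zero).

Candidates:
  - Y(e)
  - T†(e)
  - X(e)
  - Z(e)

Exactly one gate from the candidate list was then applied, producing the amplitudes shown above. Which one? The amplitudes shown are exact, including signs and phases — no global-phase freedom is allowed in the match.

The applied gate was T†(e).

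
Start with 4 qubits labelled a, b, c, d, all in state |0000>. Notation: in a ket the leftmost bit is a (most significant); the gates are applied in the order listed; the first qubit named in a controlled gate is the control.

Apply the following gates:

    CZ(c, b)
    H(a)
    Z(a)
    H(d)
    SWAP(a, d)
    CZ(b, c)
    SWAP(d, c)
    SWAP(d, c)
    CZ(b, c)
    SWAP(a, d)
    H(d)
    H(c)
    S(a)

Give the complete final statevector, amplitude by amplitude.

After the circuit, the state carries amplitude 1/2 on |0000>, 1/2 on |0010>, -I/2 on |1000>, -I/2 on |1010>, and 0 on every other basis state. Key observation: gates 4-11 undo each other exactly, leaving only the rest of the circuit to track.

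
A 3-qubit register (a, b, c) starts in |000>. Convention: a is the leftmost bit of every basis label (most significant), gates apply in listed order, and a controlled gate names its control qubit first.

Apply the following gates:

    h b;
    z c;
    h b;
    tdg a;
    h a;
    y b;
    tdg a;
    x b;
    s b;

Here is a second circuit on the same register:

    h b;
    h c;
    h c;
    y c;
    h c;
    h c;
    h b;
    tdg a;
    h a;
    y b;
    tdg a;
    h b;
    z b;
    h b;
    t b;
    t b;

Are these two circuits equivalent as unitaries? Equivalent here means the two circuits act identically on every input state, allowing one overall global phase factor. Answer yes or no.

No: there is an input state on which the two circuits produce genuinely different outputs (not merely differing by a phase).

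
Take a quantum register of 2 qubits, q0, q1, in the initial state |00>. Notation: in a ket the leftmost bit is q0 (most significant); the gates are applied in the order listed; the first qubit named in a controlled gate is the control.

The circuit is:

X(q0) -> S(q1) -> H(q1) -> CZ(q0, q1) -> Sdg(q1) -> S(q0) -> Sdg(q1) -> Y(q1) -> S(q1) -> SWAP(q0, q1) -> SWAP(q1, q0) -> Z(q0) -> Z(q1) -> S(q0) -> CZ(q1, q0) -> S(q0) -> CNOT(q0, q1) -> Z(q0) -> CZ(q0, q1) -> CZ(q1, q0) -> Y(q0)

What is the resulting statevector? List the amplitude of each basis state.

The final amplitudes are sqrt(2)/2 on |00>, sqrt(2)*I/2 on |01>, 0 on |10>, 0 on |11>.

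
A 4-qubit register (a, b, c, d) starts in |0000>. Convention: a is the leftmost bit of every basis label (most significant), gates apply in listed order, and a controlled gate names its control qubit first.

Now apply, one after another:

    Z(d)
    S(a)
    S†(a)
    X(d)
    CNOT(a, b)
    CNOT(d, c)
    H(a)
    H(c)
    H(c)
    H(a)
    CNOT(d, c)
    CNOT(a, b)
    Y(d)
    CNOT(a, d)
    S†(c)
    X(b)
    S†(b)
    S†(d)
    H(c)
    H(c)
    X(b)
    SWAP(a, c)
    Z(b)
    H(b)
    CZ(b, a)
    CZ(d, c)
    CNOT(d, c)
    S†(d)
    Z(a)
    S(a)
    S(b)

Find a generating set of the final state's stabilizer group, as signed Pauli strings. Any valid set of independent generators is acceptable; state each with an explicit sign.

The final state is stabilized by the group generated by +IYII, +ZIII, +IIZI, +IIIZ; other independent generating sets are equally valid. Key observation: steps 5-12 multiply out to the identity, so the circuit reduces to the remaining gates.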